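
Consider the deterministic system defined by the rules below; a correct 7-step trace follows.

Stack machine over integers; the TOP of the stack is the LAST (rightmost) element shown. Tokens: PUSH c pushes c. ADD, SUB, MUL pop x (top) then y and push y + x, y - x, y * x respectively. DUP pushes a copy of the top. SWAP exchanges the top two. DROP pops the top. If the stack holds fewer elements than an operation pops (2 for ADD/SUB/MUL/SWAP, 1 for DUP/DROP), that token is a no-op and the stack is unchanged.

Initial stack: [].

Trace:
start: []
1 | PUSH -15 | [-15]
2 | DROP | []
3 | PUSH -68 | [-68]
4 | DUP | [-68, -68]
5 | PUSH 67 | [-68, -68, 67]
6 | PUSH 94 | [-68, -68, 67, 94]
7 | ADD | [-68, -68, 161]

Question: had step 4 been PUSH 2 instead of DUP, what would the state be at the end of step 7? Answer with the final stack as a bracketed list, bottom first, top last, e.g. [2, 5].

(re-executing from step 4 with the substitution; state before step 4: [-68])
4 | PUSH 2 | [-68, 2]
5 | PUSH 67 | [-68, 2, 67]
6 | PUSH 94 | [-68, 2, 67, 94]
7 | ADD | [-68, 2, 161]

[-68, 2, 161]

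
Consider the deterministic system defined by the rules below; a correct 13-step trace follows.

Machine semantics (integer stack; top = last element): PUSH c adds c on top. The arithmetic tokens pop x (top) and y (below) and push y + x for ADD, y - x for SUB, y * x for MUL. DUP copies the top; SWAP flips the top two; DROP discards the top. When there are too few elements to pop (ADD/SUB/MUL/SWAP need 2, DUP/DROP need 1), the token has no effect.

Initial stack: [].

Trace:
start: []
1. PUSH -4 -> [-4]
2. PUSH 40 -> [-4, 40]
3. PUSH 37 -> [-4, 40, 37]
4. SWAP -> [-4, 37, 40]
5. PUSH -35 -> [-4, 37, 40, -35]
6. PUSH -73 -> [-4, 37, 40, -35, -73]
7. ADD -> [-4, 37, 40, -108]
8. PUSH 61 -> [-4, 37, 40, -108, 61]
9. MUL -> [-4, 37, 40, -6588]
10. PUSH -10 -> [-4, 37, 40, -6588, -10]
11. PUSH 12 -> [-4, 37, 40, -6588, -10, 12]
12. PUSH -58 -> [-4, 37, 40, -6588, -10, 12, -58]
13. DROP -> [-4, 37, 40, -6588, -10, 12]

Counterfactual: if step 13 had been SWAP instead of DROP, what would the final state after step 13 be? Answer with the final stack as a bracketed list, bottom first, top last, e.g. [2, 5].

[-4, 37, 40, -6588, -10, -58, 12]

(re-executing from step 13 with the substitution; state before step 13: [-4, 37, 40, -6588, -10, 12, -58])
13. SWAP -> [-4, 37, 40, -6588, -10, -58, 12]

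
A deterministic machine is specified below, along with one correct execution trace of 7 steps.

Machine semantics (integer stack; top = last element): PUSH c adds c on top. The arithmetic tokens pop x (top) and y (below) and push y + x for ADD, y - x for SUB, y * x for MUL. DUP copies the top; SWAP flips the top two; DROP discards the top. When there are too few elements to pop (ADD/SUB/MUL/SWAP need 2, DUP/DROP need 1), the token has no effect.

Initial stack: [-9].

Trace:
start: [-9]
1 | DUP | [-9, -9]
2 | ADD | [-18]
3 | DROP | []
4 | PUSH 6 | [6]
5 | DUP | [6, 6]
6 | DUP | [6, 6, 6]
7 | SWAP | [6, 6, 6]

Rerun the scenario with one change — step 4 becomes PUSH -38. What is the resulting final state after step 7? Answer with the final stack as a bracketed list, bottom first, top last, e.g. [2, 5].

[-38, -38, -38]

(re-executing from step 4 with the substitution; state before step 4: [])
4 | PUSH -38 | [-38]
5 | DUP | [-38, -38]
6 | DUP | [-38, -38, -38]
7 | SWAP | [-38, -38, -38]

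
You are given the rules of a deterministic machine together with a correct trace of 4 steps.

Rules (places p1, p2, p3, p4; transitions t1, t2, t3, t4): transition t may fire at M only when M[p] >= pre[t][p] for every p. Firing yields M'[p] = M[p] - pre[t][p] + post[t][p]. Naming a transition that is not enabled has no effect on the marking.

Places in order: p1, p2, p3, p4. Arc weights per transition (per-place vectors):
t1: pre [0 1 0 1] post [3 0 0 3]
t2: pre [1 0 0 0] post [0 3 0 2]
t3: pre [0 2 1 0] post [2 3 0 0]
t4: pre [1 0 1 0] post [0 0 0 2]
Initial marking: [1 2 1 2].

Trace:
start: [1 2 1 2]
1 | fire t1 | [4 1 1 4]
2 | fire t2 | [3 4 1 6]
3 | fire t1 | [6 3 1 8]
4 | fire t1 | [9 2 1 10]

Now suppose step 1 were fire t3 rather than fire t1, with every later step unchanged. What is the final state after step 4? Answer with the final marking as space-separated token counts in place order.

8 4 0 8

(re-executing from step 1 with the substitution; state before step 1: [1 2 1 2])
1 | fire t3 | [3 3 0 2]
2 | fire t2 | [2 6 0 4]
3 | fire t1 | [5 5 0 6]
4 | fire t1 | [8 4 0 8]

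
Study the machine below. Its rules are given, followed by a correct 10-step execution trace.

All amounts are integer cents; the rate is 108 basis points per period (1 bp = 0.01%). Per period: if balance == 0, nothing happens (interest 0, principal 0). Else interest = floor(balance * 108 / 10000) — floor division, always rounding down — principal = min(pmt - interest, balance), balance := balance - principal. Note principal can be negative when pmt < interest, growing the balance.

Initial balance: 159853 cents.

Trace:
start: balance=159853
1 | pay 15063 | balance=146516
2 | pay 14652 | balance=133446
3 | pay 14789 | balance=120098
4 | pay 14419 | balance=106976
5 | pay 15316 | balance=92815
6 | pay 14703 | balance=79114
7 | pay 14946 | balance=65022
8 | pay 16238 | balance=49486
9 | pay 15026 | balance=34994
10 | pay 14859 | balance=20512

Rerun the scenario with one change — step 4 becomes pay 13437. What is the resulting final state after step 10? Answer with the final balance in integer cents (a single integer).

21560

(re-executing from step 4 with the substitution; state before step 4: balance=120098)
4 | pay 13437 | balance=107958
5 | pay 15316 | balance=93807
6 | pay 14703 | balance=80117
7 | pay 14946 | balance=66036
8 | pay 16238 | balance=50511
9 | pay 15026 | balance=36030
10 | pay 14859 | balance=21560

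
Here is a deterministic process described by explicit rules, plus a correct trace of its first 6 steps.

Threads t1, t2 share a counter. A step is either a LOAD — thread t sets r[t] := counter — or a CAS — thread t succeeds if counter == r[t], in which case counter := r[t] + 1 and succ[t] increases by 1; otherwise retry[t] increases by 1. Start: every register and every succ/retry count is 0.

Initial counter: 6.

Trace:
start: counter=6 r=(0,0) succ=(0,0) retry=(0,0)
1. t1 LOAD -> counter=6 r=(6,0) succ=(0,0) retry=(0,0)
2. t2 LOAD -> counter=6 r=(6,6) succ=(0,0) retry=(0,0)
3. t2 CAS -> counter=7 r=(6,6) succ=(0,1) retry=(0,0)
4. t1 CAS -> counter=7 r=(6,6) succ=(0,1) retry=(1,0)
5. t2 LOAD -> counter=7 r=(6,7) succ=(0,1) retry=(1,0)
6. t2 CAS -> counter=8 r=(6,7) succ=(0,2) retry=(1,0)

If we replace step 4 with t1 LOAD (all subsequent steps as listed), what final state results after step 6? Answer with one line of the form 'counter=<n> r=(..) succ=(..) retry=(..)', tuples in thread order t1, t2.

counter=8 r=(7,7) succ=(0,2) retry=(0,0)

(re-executing from step 4 with the substitution; state before step 4: counter=7 r=(6,6) succ=(0,1) retry=(0,0))
4. t1 LOAD -> counter=7 r=(7,6) succ=(0,1) retry=(0,0)
5. t2 LOAD -> counter=7 r=(7,7) succ=(0,1) retry=(0,0)
6. t2 CAS -> counter=8 r=(7,7) succ=(0,2) retry=(0,0)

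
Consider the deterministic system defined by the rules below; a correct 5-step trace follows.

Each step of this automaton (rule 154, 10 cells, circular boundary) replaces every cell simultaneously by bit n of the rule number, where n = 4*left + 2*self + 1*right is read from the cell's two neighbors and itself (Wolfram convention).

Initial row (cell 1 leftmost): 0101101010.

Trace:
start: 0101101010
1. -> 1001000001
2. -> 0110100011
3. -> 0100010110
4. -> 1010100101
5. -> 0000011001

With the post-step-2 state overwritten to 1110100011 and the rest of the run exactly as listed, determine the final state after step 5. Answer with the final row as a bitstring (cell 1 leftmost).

state after step 2 := 1110100011
3. -> 1100010111
4. -> 1010100111
5. -> 0000011111

0000011111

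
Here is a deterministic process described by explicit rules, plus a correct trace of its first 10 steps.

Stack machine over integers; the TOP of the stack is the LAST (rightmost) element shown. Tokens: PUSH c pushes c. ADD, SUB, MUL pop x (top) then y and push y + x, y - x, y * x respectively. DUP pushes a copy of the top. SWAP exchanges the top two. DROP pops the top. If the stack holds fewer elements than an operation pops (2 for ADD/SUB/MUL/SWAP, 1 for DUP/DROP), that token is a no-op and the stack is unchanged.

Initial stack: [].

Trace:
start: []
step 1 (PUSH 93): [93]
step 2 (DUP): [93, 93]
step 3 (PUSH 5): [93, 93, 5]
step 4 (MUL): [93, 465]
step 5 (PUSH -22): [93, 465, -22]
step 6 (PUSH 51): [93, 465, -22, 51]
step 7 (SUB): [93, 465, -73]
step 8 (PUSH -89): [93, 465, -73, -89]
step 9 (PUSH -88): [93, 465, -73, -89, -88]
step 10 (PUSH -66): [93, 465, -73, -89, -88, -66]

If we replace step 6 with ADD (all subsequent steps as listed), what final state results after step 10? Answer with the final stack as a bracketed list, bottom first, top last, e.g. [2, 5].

[-350, -89, -88, -66]

(re-executing from step 6 with the substitution; state before step 6: [93, 465, -22])
step 6 (ADD): [93, 443]
step 7 (SUB): [-350]
step 8 (PUSH -89): [-350, -89]
step 9 (PUSH -88): [-350, -89, -88]
step 10 (PUSH -66): [-350, -89, -88, -66]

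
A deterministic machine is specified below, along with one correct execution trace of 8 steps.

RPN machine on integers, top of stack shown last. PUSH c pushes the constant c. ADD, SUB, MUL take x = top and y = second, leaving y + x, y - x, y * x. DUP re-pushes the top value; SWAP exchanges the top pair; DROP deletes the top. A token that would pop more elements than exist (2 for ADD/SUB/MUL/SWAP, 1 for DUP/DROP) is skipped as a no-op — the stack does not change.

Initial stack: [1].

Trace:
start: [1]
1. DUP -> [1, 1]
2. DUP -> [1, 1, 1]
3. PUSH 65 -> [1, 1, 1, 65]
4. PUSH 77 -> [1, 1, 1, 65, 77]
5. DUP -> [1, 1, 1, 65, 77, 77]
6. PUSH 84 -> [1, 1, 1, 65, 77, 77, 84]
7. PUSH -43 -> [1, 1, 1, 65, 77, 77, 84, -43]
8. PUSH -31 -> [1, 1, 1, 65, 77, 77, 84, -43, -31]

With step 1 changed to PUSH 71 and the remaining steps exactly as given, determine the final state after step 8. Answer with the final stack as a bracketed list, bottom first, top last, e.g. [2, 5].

[1, 71, 71, 65, 77, 77, 84, -43, -31]

(re-executing from step 1 with the substitution; state before step 1: [1])
1. PUSH 71 -> [1, 71]
2. DUP -> [1, 71, 71]
3. PUSH 65 -> [1, 71, 71, 65]
4. PUSH 77 -> [1, 71, 71, 65, 77]
5. DUP -> [1, 71, 71, 65, 77, 77]
6. PUSH 84 -> [1, 71, 71, 65, 77, 77, 84]
7. PUSH -43 -> [1, 71, 71, 65, 77, 77, 84, -43]
8. PUSH -31 -> [1, 71, 71, 65, 77, 77, 84, -43, -31]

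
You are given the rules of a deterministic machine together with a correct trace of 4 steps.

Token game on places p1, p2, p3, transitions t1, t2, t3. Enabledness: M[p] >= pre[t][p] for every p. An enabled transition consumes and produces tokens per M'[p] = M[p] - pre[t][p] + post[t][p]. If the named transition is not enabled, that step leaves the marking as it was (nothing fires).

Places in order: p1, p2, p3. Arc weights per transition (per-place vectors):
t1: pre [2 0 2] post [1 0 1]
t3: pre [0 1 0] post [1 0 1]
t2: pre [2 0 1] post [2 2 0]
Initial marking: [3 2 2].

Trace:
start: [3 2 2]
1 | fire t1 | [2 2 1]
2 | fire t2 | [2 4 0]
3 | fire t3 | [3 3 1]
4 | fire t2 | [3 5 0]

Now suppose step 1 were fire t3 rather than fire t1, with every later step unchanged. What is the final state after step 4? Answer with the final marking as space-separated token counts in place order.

(re-executing from step 1 with the substitution; state before step 1: [3 2 2])
1 | fire t3 | [4 1 3]
2 | fire t2 | [4 3 2]
3 | fire t3 | [5 2 3]
4 | fire t2 | [5 4 2]

5 4 2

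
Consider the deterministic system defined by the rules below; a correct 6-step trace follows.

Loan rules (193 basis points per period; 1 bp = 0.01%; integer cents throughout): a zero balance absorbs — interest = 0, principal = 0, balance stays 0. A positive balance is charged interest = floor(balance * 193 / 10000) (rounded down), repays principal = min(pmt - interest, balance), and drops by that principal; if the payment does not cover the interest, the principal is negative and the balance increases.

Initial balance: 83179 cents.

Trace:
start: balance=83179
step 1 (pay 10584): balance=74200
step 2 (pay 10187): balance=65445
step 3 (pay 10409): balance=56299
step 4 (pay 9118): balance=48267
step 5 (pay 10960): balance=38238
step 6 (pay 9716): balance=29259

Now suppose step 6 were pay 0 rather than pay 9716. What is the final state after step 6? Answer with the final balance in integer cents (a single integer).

(re-executing from step 6 with the substitution; state before step 6: balance=38238)
step 6 (pay 0): balance=38975

38975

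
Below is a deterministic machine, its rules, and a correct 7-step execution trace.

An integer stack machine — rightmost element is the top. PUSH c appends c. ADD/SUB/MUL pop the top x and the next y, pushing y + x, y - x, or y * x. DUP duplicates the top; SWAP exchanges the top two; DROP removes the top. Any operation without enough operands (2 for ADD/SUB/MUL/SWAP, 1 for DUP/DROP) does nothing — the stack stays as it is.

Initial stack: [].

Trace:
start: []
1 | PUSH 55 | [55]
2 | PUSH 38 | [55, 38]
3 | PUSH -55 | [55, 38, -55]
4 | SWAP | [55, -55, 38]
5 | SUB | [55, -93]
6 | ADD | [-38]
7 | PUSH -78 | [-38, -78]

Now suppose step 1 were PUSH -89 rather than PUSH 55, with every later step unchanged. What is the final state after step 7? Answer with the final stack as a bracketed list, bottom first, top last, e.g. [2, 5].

[-182, -78]

(re-executing from step 1 with the substitution; state before step 1: [])
1 | PUSH -89 | [-89]
2 | PUSH 38 | [-89, 38]
3 | PUSH -55 | [-89, 38, -55]
4 | SWAP | [-89, -55, 38]
5 | SUB | [-89, -93]
6 | ADD | [-182]
7 | PUSH -78 | [-182, -78]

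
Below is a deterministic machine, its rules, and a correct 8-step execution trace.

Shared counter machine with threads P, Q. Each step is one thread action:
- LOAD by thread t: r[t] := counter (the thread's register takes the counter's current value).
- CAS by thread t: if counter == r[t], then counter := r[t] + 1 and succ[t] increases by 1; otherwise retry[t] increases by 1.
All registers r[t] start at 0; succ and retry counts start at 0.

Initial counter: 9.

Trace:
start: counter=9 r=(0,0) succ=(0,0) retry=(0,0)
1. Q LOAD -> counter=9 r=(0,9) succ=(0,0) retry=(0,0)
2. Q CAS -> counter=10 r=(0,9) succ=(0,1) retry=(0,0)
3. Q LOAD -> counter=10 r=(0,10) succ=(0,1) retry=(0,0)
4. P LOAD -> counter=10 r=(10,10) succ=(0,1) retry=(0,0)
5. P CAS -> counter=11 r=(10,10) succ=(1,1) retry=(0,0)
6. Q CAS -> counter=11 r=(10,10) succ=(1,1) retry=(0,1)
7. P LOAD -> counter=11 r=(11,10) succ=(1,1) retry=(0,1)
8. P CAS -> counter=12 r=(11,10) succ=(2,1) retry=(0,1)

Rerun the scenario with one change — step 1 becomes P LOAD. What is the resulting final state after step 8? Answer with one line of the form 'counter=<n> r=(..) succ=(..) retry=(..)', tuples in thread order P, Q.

(re-executing from step 1 with the substitution; state before step 1: counter=9 r=(0,0) succ=(0,0) retry=(0,0))
1. P LOAD -> counter=9 r=(9,0) succ=(0,0) retry=(0,0)
2. Q CAS -> counter=9 r=(9,0) succ=(0,0) retry=(0,1)
3. Q LOAD -> counter=9 r=(9,9) succ=(0,0) retry=(0,1)
4. P LOAD -> counter=9 r=(9,9) succ=(0,0) retry=(0,1)
5. P CAS -> counter=10 r=(9,9) succ=(1,0) retry=(0,1)
6. Q CAS -> counter=10 r=(9,9) succ=(1,0) retry=(0,2)
7. P LOAD -> counter=10 r=(10,9) succ=(1,0) retry=(0,2)
8. P CAS -> counter=11 r=(10,9) succ=(2,0) retry=(0,2)

counter=11 r=(10,9) succ=(2,0) retry=(0,2)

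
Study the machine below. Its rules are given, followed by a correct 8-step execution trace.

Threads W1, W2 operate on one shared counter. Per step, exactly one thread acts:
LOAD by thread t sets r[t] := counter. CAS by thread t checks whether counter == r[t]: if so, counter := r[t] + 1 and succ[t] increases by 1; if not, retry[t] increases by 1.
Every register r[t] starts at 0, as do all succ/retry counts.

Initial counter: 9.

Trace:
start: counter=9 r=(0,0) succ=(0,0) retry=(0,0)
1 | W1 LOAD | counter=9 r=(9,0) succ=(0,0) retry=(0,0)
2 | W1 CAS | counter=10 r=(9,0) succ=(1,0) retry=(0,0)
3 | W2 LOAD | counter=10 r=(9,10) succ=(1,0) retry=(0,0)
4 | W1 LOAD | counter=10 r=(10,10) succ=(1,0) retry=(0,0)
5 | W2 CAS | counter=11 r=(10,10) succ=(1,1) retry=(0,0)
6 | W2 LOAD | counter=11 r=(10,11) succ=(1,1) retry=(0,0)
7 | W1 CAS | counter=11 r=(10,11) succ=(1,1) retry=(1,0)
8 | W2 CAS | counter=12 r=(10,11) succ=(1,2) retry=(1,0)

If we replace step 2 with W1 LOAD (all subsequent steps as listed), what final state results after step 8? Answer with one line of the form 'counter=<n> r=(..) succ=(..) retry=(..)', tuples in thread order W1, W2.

(re-executing from step 2 with the substitution; state before step 2: counter=9 r=(9,0) succ=(0,0) retry=(0,0))
2 | W1 LOAD | counter=9 r=(9,0) succ=(0,0) retry=(0,0)
3 | W2 LOAD | counter=9 r=(9,9) succ=(0,0) retry=(0,0)
4 | W1 LOAD | counter=9 r=(9,9) succ=(0,0) retry=(0,0)
5 | W2 CAS | counter=10 r=(9,9) succ=(0,1) retry=(0,0)
6 | W2 LOAD | counter=10 r=(9,10) succ=(0,1) retry=(0,0)
7 | W1 CAS | counter=10 r=(9,10) succ=(0,1) retry=(1,0)
8 | W2 CAS | counter=11 r=(9,10) succ=(0,2) retry=(1,0)

counter=11 r=(9,10) succ=(0,2) retry=(1,0)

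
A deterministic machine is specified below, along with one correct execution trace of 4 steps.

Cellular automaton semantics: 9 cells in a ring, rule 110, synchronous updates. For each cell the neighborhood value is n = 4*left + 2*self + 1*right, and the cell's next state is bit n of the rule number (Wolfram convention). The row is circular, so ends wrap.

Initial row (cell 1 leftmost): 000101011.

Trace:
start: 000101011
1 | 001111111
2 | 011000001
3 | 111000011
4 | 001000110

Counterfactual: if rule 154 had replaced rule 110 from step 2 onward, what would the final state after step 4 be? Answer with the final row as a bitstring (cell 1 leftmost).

(re-executing steps 2..4 under rule 154; state before step 2: 001111111)
2 | 111111110
3 | 111111100
4 | 111111011

111111011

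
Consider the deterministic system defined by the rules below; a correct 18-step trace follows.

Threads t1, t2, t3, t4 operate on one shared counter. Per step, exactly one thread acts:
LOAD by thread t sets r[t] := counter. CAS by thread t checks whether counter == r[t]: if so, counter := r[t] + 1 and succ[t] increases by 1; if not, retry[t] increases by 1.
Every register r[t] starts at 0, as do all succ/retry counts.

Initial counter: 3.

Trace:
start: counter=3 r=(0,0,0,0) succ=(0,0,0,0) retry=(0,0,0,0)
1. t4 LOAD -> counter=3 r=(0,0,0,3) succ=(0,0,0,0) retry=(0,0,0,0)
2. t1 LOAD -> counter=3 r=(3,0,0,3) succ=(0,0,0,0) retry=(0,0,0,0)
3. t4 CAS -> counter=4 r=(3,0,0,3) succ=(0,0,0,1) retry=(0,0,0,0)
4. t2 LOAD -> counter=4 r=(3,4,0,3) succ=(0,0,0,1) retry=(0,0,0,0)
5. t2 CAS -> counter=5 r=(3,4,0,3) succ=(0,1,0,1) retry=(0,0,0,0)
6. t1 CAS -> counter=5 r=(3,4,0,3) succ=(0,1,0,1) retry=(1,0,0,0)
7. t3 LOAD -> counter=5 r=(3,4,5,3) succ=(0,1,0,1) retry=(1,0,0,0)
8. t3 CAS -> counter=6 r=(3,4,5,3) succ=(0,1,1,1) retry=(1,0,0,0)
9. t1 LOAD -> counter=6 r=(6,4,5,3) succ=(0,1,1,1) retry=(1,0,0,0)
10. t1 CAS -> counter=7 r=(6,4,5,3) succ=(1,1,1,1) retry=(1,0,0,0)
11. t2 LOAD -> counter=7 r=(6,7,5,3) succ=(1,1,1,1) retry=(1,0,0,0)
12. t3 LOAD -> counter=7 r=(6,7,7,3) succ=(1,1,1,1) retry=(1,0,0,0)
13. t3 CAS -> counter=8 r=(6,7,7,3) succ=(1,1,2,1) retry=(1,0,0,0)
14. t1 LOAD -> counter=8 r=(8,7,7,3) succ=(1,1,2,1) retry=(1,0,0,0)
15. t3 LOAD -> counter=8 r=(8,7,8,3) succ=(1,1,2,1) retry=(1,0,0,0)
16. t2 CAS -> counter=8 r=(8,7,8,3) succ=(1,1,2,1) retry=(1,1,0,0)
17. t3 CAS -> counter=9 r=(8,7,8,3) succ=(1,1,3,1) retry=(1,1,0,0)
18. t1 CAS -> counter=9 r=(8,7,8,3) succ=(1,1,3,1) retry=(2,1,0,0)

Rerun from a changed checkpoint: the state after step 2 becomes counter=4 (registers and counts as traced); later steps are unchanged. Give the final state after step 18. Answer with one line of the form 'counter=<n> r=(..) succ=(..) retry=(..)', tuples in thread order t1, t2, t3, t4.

counter=9 r=(8,7,8,3) succ=(1,1,3,0) retry=(2,1,0,1)

state after step 2 := counter=4 r=(3,0,0,3) succ=(0,0,0,0) retry=(0,0,0,0)
3. t4 CAS -> counter=4 r=(3,0,0,3) succ=(0,0,0,0) retry=(0,0,0,1)
4. t2 LOAD -> counter=4 r=(3,4,0,3) succ=(0,0,0,0) retry=(0,0,0,1)
5. t2 CAS -> counter=5 r=(3,4,0,3) succ=(0,1,0,0) retry=(0,0,0,1)
6. t1 CAS -> counter=5 r=(3,4,0,3) succ=(0,1,0,0) retry=(1,0,0,1)
7. t3 LOAD -> counter=5 r=(3,4,5,3) succ=(0,1,0,0) retry=(1,0,0,1)
8. t3 CAS -> counter=6 r=(3,4,5,3) succ=(0,1,1,0) retry=(1,0,0,1)
9. t1 LOAD -> counter=6 r=(6,4,5,3) succ=(0,1,1,0) retry=(1,0,0,1)
10. t1 CAS -> counter=7 r=(6,4,5,3) succ=(1,1,1,0) retry=(1,0,0,1)
11. t2 LOAD -> counter=7 r=(6,7,5,3) succ=(1,1,1,0) retry=(1,0,0,1)
12. t3 LOAD -> counter=7 r=(6,7,7,3) succ=(1,1,1,0) retry=(1,0,0,1)
13. t3 CAS -> counter=8 r=(6,7,7,3) succ=(1,1,2,0) retry=(1,0,0,1)
14. t1 LOAD -> counter=8 r=(8,7,7,3) succ=(1,1,2,0) retry=(1,0,0,1)
15. t3 LOAD -> counter=8 r=(8,7,8,3) succ=(1,1,2,0) retry=(1,0,0,1)
16. t2 CAS -> counter=8 r=(8,7,8,3) succ=(1,1,2,0) retry=(1,1,0,1)
17. t3 CAS -> counter=9 r=(8,7,8,3) succ=(1,1,3,0) retry=(1,1,0,1)
18. t1 CAS -> counter=9 r=(8,7,8,3) succ=(1,1,3,0) retry=(2,1,0,1)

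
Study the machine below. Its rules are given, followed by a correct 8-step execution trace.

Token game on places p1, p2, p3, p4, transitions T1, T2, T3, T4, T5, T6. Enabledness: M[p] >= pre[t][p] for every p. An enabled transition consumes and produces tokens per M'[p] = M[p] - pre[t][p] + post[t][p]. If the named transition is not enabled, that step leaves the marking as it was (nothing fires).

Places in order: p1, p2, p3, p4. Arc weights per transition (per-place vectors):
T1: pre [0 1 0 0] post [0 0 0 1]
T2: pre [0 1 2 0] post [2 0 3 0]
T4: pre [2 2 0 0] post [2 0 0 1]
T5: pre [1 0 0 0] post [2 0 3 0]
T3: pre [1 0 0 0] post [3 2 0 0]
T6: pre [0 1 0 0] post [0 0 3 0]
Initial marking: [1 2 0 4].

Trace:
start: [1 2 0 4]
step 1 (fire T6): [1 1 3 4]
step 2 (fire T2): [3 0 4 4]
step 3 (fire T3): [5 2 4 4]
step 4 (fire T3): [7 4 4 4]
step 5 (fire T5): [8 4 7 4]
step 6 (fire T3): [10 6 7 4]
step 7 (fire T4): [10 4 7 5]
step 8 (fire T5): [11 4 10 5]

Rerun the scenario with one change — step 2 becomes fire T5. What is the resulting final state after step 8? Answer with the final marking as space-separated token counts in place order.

10 5 12 5

(re-executing from step 2 with the substitution; state before step 2: [1 1 3 4])
step 2 (fire T5): [2 1 6 4]
step 3 (fire T3): [4 3 6 4]
step 4 (fire T3): [6 5 6 4]
step 5 (fire T5): [7 5 9 4]
step 6 (fire T3): [9 7 9 4]
step 7 (fire T4): [9 5 9 5]
step 8 (fire T5): [10 5 12 5]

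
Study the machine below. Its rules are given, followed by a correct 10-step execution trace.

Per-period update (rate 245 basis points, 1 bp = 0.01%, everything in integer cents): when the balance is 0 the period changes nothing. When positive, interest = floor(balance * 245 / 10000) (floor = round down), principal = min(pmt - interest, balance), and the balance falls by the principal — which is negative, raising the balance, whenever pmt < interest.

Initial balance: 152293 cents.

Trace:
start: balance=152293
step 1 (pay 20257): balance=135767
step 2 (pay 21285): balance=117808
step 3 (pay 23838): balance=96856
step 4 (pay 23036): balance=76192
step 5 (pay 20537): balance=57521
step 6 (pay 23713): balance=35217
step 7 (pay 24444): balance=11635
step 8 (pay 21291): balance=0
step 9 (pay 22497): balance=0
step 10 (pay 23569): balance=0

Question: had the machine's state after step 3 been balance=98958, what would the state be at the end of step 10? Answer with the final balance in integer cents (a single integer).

0

state after step 3 := balance=98958
step 4 (pay 23036): balance=78346
step 5 (pay 20537): balance=59728
step 6 (pay 23713): balance=37478
step 7 (pay 24444): balance=13952
step 8 (pay 21291): balance=0
step 9 (pay 22497): balance=0
step 10 (pay 23569): balance=0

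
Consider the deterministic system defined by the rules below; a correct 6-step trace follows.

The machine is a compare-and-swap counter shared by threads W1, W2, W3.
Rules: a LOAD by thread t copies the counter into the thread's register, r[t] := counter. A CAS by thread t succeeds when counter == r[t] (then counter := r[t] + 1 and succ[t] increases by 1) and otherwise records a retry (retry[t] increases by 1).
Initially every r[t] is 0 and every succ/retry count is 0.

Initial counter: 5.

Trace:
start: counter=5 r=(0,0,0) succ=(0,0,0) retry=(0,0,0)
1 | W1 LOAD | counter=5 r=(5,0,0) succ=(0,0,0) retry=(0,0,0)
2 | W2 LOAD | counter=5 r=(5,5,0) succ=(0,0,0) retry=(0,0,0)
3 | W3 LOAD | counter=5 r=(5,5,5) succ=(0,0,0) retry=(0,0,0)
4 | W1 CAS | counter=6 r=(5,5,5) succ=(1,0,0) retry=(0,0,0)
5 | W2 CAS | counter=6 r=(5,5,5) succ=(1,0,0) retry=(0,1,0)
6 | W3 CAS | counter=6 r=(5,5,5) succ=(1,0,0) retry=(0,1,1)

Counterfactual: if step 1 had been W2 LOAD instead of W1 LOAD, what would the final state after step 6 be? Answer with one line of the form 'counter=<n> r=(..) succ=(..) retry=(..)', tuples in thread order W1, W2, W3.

(re-executing from step 1 with the substitution; state before step 1: counter=5 r=(0,0,0) succ=(0,0,0) retry=(0,0,0))
1 | W2 LOAD | counter=5 r=(0,5,0) succ=(0,0,0) retry=(0,0,0)
2 | W2 LOAD | counter=5 r=(0,5,0) succ=(0,0,0) retry=(0,0,0)
3 | W3 LOAD | counter=5 r=(0,5,5) succ=(0,0,0) retry=(0,0,0)
4 | W1 CAS | counter=5 r=(0,5,5) succ=(0,0,0) retry=(1,0,0)
5 | W2 CAS | counter=6 r=(0,5,5) succ=(0,1,0) retry=(1,0,0)
6 | W3 CAS | counter=6 r=(0,5,5) succ=(0,1,0) retry=(1,0,1)

counter=6 r=(0,5,5) succ=(0,1,0) retry=(1,0,1)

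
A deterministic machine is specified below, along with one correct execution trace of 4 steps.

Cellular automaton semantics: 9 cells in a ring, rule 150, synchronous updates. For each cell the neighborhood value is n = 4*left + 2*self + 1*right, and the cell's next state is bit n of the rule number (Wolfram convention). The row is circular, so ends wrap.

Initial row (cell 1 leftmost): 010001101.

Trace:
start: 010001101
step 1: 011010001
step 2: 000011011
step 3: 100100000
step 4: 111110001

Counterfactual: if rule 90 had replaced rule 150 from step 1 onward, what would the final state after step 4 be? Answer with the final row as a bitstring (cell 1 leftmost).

(re-executing steps 1..4 under rule 90; state before step 1: 010001101)
step 1: 001011100
step 2: 010010110
step 3: 101100111
step 4: 101111100

101111100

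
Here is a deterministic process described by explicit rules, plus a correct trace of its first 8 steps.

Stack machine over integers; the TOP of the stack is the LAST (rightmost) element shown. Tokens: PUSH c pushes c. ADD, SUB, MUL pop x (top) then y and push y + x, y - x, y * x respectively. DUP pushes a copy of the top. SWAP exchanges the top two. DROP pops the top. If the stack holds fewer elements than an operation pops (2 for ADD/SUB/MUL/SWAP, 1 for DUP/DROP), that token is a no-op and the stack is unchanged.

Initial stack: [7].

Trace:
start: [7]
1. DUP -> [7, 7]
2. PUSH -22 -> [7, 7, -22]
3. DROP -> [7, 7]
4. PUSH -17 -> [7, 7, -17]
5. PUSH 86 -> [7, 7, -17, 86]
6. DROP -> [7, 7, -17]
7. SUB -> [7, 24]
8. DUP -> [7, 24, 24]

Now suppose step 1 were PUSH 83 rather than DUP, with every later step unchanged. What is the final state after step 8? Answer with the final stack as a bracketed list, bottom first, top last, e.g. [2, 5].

[7, 100, 100]

(re-executing from step 1 with the substitution; state before step 1: [7])
1. PUSH 83 -> [7, 83]
2. PUSH -22 -> [7, 83, -22]
3. DROP -> [7, 83]
4. PUSH -17 -> [7, 83, -17]
5. PUSH 86 -> [7, 83, -17, 86]
6. DROP -> [7, 83, -17]
7. SUB -> [7, 100]
8. DUP -> [7, 100, 100]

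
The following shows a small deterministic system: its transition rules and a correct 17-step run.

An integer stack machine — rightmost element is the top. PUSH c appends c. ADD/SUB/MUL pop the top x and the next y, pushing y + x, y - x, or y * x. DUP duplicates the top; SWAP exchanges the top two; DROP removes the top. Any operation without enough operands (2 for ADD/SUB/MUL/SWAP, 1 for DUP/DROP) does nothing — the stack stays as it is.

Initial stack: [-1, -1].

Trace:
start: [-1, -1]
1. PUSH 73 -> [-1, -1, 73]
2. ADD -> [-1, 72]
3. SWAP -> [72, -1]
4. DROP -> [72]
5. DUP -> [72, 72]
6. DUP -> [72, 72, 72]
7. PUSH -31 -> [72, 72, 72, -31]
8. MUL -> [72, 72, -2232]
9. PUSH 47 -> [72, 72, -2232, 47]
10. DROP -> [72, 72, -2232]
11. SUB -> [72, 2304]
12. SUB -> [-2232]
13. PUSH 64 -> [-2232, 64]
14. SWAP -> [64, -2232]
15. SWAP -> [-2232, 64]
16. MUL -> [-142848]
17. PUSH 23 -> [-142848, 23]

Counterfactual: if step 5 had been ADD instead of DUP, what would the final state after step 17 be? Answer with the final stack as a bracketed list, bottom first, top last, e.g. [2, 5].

(re-executing from step 5 with the substitution; state before step 5: [72])
5. ADD -> [72]
6. DUP -> [72, 72]
7. PUSH -31 -> [72, 72, -31]
8. MUL -> [72, -2232]
9. PUSH 47 -> [72, -2232, 47]
10. DROP -> [72, -2232]
11. SUB -> [2304]
12. SUB -> [2304]
13. PUSH 64 -> [2304, 64]
14. SWAP -> [64, 2304]
15. SWAP -> [2304, 64]
16. MUL -> [147456]
17. PUSH 23 -> [147456, 23]

[147456, 23]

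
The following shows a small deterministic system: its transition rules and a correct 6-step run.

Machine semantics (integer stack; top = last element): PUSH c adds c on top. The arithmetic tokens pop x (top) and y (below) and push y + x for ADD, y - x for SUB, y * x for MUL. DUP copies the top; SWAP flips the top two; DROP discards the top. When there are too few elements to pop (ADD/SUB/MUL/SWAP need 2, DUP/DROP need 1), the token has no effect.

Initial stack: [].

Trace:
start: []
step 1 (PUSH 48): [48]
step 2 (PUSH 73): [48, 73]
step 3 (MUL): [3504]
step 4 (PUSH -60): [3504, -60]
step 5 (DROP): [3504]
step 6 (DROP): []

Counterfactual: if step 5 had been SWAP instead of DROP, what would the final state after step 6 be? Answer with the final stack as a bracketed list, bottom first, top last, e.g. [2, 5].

[-60]

(re-executing from step 5 with the substitution; state before step 5: [3504, -60])
step 5 (SWAP): [-60, 3504]
step 6 (DROP): [-60]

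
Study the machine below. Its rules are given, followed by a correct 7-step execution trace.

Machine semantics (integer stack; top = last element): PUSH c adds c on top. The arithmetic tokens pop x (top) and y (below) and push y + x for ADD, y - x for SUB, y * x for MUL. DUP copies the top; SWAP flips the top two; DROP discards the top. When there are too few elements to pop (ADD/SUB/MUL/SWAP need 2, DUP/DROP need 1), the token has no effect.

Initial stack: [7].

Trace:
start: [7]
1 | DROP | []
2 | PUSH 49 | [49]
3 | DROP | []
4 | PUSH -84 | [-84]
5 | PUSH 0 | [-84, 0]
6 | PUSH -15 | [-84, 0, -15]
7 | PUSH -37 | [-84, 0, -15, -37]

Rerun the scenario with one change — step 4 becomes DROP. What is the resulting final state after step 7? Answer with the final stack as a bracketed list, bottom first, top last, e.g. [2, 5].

[0, -15, -37]

(re-executing from step 4 with the substitution; state before step 4: [])
4 | DROP | []
5 | PUSH 0 | [0]
6 | PUSH -15 | [0, -15]
7 | PUSH -37 | [0, -15, -37]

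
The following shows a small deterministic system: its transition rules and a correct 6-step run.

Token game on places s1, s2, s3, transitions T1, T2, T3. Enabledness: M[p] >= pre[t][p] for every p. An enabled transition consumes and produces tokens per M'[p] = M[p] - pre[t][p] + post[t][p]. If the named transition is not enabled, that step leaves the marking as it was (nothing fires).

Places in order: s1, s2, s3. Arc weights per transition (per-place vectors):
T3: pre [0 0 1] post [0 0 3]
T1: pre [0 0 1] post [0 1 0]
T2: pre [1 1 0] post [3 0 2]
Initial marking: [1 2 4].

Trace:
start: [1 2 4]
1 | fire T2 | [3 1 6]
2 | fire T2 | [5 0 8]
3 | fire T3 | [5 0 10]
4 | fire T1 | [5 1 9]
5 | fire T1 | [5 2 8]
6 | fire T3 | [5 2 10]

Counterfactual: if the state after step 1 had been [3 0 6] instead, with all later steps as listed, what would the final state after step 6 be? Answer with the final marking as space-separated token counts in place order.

3 2 8

state after step 1 := [3 0 6]
2 | fire T2 | [3 0 6]
3 | fire T3 | [3 0 8]
4 | fire T1 | [3 1 7]
5 | fire T1 | [3 2 6]
6 | fire T3 | [3 2 8]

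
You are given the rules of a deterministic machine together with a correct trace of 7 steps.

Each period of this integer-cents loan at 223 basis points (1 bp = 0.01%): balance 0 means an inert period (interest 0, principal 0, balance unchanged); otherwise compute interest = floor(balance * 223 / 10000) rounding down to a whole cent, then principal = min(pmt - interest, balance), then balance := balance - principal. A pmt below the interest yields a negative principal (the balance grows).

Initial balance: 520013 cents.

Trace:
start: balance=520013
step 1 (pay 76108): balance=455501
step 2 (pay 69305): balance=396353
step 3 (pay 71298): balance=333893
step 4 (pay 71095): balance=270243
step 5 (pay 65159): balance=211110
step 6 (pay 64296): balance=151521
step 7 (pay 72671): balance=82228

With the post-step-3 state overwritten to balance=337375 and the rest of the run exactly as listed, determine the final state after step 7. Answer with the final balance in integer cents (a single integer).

86031

state after step 3 := balance=337375
step 4 (pay 71095): balance=273803
step 5 (pay 65159): balance=214749
step 6 (pay 64296): balance=155241
step 7 (pay 72671): balance=86031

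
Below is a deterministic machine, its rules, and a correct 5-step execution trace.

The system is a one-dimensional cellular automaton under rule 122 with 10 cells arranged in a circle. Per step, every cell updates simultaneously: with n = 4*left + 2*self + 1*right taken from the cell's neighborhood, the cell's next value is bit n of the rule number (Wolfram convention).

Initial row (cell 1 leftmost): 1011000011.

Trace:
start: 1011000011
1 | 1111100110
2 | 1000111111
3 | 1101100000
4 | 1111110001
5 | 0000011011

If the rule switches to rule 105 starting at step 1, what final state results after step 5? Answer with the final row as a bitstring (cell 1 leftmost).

(re-executing steps 1..5 under rule 105; state before step 1: 1011000011)
1 | 1111011010
2 | 1001111101
3 | 1001000111
4 | 1000010100
5 | 0011001000

0011001000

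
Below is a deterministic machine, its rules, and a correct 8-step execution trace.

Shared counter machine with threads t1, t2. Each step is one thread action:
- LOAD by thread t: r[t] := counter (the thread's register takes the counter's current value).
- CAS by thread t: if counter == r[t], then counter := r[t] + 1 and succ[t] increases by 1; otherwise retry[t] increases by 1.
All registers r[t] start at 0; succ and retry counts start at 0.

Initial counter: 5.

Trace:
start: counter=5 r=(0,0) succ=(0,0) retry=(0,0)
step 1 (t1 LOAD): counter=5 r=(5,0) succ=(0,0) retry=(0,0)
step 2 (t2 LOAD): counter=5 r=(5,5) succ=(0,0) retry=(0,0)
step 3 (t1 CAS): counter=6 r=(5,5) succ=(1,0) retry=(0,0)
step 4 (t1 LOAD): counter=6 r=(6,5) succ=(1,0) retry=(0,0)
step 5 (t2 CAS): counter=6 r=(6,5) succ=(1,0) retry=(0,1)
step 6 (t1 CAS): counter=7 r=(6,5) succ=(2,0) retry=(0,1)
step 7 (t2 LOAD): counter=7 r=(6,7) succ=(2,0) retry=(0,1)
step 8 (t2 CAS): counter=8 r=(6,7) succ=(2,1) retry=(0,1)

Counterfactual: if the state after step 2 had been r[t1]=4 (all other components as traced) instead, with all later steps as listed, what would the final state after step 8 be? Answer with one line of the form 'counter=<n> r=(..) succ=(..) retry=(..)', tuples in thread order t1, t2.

counter=7 r=(5,6) succ=(0,2) retry=(2,0)

state after step 2 := counter=5 r=(4,5) succ=(0,0) retry=(0,0)
step 3 (t1 CAS): counter=5 r=(4,5) succ=(0,0) retry=(1,0)
step 4 (t1 LOAD): counter=5 r=(5,5) succ=(0,0) retry=(1,0)
step 5 (t2 CAS): counter=6 r=(5,5) succ=(0,1) retry=(1,0)
step 6 (t1 CAS): counter=6 r=(5,5) succ=(0,1) retry=(2,0)
step 7 (t2 LOAD): counter=6 r=(5,6) succ=(0,1) retry=(2,0)
step 8 (t2 CAS): counter=7 r=(5,6) succ=(0,2) retry=(2,0)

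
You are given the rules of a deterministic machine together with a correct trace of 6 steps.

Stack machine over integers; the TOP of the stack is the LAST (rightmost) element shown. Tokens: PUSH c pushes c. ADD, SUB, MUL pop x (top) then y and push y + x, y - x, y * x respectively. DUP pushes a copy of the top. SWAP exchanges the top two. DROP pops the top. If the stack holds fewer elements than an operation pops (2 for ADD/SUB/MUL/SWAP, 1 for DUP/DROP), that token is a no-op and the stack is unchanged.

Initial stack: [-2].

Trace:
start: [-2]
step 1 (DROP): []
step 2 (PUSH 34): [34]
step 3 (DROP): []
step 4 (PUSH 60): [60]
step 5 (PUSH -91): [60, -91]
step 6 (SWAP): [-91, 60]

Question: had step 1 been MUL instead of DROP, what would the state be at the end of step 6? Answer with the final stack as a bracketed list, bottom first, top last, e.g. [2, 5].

[-2, -91, 60]

(re-executing from step 1 with the substitution; state before step 1: [-2])
step 1 (MUL): [-2]
step 2 (PUSH 34): [-2, 34]
step 3 (DROP): [-2]
step 4 (PUSH 60): [-2, 60]
step 5 (PUSH -91): [-2, 60, -91]
step 6 (SWAP): [-2, -91, 60]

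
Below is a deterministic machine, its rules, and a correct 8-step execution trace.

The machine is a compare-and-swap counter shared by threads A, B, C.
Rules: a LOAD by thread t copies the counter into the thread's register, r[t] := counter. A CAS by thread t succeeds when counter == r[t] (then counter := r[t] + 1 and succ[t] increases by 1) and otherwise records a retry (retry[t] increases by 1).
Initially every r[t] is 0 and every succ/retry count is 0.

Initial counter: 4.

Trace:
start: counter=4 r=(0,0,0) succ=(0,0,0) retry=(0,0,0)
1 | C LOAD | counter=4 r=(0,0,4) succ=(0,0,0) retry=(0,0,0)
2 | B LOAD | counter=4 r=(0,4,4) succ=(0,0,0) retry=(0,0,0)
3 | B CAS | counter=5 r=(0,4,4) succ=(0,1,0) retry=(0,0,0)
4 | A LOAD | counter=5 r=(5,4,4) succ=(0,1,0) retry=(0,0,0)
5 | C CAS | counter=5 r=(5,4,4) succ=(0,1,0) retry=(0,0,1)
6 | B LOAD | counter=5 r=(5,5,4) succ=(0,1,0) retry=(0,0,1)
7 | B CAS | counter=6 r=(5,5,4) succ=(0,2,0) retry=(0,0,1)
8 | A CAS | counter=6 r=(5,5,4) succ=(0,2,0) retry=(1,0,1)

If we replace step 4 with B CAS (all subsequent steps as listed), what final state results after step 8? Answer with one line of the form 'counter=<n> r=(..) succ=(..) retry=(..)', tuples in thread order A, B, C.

(re-executing from step 4 with the substitution; state before step 4: counter=5 r=(0,4,4) succ=(0,1,0) retry=(0,0,0))
4 | B CAS | counter=5 r=(0,4,4) succ=(0,1,0) retry=(0,1,0)
5 | C CAS | counter=5 r=(0,4,4) succ=(0,1,0) retry=(0,1,1)
6 | B LOAD | counter=5 r=(0,5,4) succ=(0,1,0) retry=(0,1,1)
7 | B CAS | counter=6 r=(0,5,4) succ=(0,2,0) retry=(0,1,1)
8 | A CAS | counter=6 r=(0,5,4) succ=(0,2,0) retry=(1,1,1)

counter=6 r=(0,5,4) succ=(0,2,0) retry=(1,1,1)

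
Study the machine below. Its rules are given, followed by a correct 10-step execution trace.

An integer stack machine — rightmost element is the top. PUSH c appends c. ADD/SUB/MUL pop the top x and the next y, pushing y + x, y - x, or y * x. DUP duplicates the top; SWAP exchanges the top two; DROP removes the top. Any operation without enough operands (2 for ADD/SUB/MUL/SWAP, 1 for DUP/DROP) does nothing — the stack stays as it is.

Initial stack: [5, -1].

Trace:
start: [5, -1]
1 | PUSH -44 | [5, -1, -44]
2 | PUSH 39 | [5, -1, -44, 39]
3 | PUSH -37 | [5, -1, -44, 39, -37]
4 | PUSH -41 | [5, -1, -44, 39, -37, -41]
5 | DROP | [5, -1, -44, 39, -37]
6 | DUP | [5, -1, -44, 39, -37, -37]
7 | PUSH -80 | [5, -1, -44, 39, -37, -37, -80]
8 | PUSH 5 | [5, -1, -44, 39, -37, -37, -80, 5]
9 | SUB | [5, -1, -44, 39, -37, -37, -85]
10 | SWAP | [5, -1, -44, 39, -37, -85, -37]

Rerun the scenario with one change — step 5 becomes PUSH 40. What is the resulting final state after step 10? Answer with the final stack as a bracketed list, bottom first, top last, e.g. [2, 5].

[5, -1, -44, 39, -37, -41, 40, -85, 40]

(re-executing from step 5 with the substitution; state before step 5: [5, -1, -44, 39, -37, -41])
5 | PUSH 40 | [5, -1, -44, 39, -37, -41, 40]
6 | DUP | [5, -1, -44, 39, -37, -41, 40, 40]
7 | PUSH -80 | [5, -1, -44, 39, -37, -41, 40, 40, -80]
8 | PUSH 5 | [5, -1, -44, 39, -37, -41, 40, 40, -80, 5]
9 | SUB | [5, -1, -44, 39, -37, -41, 40, 40, -85]
10 | SWAP | [5, -1, -44, 39, -37, -41, 40, -85, 40]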